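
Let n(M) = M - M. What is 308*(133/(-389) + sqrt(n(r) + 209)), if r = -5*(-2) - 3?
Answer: -40964/389 + 308*sqrt(209) ≈ 4347.4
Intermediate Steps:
r = 7 (r = 10 - 3 = 7)
n(M) = 0
308*(133/(-389) + sqrt(n(r) + 209)) = 308*(133/(-389) + sqrt(0 + 209)) = 308*(133*(-1/389) + sqrt(209)) = 308*(-133/389 + sqrt(209)) = -40964/389 + 308*sqrt(209)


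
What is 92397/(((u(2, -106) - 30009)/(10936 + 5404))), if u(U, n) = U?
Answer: -1509766980/30007 ≈ -50314.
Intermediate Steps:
92397/(((u(2, -106) - 30009)/(10936 + 5404))) = 92397/(((2 - 30009)/(10936 + 5404))) = 92397/((-30007/16340)) = 92397/((-30007*1/16340)) = 92397/(-30007/16340) = 92397*(-16340/30007) = -1509766980/30007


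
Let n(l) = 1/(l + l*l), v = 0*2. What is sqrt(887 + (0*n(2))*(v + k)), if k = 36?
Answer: sqrt(887) ≈ 29.783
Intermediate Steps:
v = 0
n(l) = 1/(l + l**2)
sqrt(887 + (0*n(2))*(v + k)) = sqrt(887 + (0*(1/(2*(1 + 2))))*(0 + 36)) = sqrt(887 + (0*((1/2)/3))*36) = sqrt(887 + (0*((1/2)*(1/3)))*36) = sqrt(887 + (0*(1/6))*36) = sqrt(887 + 0*36) = sqrt(887 + 0) = sqrt(887)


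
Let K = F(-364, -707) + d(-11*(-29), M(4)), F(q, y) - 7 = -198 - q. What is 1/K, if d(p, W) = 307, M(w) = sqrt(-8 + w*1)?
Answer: 1/480 ≈ 0.0020833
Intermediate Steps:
M(w) = sqrt(-8 + w)
F(q, y) = -191 - q (F(q, y) = 7 + (-198 - q) = -191 - q)
K = 480 (K = (-191 - 1*(-364)) + 307 = (-191 + 364) + 307 = 173 + 307 = 480)
1/K = 1/480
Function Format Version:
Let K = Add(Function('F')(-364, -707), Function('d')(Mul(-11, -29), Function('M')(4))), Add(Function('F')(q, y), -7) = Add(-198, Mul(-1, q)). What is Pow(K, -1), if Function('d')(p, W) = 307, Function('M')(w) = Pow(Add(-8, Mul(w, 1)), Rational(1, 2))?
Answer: Rational(1, 480) ≈ 0.0020833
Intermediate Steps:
Function('M')(w) = Pow(Add(-8, w), Rational(1, 2))
Function('F')(q, y) = Add(-191, Mul(-1, q)) (Function('F')(q, y) = Add(7, Add(-198, Mul(-1, q))) = Add(-191, Mul(-1, q)))
K = 480 (K = Add(Add(-191, Mul(-1, -364)), 307) = Add(Add(-191, 364), 307) = Add(173, 307) = 480)
Pow(K, -1) = Pow(480, -1) = Rational(1, 480)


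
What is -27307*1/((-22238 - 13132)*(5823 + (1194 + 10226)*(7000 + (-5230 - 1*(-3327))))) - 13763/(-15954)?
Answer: 2361517192464284/2737458745140645 ≈ 0.86267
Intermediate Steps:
-27307*1/((-22238 - 13132)*(5823 + (1194 + 10226)*(7000 + (-5230 - 1*(-3327))))) - 13763/(-15954) = -27307*(-1/(35370*(5823 + 11420*(7000 + (-5230 + 3327))))) - 13763*(-1/15954) = -27307*(-1/(35370*(5823 + 11420*(7000 - 1903)))) + 13763/15954 = -27307*(-1/(35370*(5823 + 11420*5097))) + 13763/15954 = -27307*(-1/(35370*(5823 + 58207740))) + 13763/15954 = -27307/(58213563*(-35370)) + 13763/15954 = -27307/(-2059013723310) + 13763/15954 = -27307*(-1/2059013723310) + 13763/15954 = 27307/2059013723310 + 13763/15954 = 2361517192464284/2737458745140645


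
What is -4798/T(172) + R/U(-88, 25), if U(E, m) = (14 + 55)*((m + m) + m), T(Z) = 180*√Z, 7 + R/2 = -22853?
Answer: -1016/115 - 2399*√43/7740 ≈ -10.867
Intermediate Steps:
R = -45720 (R = -14 + 2*(-22853) = -14 - 45706 = -45720)
U(E, m) = 207*m (U(E, m) = 69*(2*m + m) = 69*(3*m) = 207*m)
-4798/T(172) + R/U(-88, 25) = -4798*√43/15480 - 45720/(207*25) = -4798*√43/15480 - 45720/5175 = -4798*√43/15480 - 45720*1/5175 = -2399*√43/7740 - 1016/115 = -1016/115 - 2399*√43/7740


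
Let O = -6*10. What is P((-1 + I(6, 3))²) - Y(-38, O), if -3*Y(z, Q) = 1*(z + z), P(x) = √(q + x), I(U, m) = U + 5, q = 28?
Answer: -76/3 + 8*√2 ≈ -14.020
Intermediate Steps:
I(U, m) = 5 + U
P(x) = √(28 + x)
O = -60
Y(z, Q) = -2*z/3 (Y(z, Q) = -(z + z)/3 = -2*z/3)
P((-1 + I(6, 3))²) - Y(-38, O) = √(28 + (-1 + (5 + 6))²) - (-2)*(-38)/3 = √(28 + (-1 + 11)²) - 1*76/3 = √(28 + 10²) - 76/3 = √(28 + 100) - 76/3 = √128 - 76/3 = 8*√2 - 76/3 = -76/3 + 8*√2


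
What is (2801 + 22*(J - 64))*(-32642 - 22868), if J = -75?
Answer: 14266070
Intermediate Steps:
(2801 + 22*(J - 64))*(-32642 - 22868) = (2801 + 22*(-75 - 64))*(-32642 - 22868) = (2801 + 22*(-139))*(-55510) = (2801 - 3058)*(-55510) = -257*(-55510) = 14266070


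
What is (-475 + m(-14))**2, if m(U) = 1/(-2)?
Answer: 904401/4 ≈ 2.2610e+5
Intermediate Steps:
m(U) = -1/2
(-475 + m(-14))**2 = (-475 - 1/2)**2 = (-951/2)**2 = 904401/4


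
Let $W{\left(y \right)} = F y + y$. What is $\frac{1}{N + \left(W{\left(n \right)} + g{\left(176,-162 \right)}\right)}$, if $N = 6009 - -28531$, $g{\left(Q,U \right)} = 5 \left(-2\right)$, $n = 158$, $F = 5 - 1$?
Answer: $\frac{1}{35320} \approx 2.8313 \cdot 10^{-5}$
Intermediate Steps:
$F = 4$ ($F = 5 - 1 = 4$)
$W{\left(y \right)} = 5 y$ ($W{\left(y \right)} = 4 y + y = 5 y$)
$g{\left(Q,U \right)} = -10$
$N = 34540$ ($N = 6009 + 28531 = 34540$)
$\frac{1}{N + \left(W{\left(n \right)} + g{\left(176,-162 \right)}\right)} = \frac{1}{34540 + \left(5 \cdot 158 - 10\right)} = \frac{1}{34540 + \left(790 - 10\right)} = \frac{1}{34540 + 780} = \frac{1}{35320}$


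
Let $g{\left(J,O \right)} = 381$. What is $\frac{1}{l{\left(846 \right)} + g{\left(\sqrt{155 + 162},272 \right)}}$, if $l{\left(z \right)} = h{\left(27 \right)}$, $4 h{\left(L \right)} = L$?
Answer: $\frac{4}{1551} \approx 0.002579$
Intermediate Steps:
$h{\left(L \right)} = \frac{L}{4}$
$l{\left(z \right)} = \frac{27}{4}$ ($l{\left(z \right)} = \frac{1}{4} \cdot 27 = \frac{27}{4}$)
$\frac{1}{l{\left(846 \right)} + g{\left(\sqrt{155 + 162},272 \right)}} = \frac{1}{\frac{27}{4} + 381} = \frac{1}{\frac{1551}{4}} = \frac{4}{1551}$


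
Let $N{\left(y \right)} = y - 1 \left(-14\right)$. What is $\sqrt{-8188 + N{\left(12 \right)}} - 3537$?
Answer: $-3537 + i \sqrt{8162} \approx -3537.0 + 90.344 i$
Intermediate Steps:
$N{\left(y \right)} = 14 + y$ ($N{\left(y \right)} = y - -14 = y + 14 = 14 + y$)
$\sqrt{-8188 + N{\left(12 \right)}} - 3537 = \sqrt{-8188 + \left(14 + 12\right)} - 3537 = \sqrt{-8188 + 26} - 3537 = \sqrt{-8162} - 3537 = i \sqrt{8162} - 3537 = -3537 + i \sqrt{8162}$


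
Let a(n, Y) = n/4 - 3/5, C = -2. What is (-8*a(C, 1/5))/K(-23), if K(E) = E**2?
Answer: 44/2645 ≈ 0.016635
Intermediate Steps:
a(n, Y) = -3/5 + n/4 (a(n, Y) = n*(1/4) - 3*1/5 = n/4 - 3/5 = -3/5 + n/4)
(-8*a(C, 1/5))/K(-23) = (-8*(-3/5 + (1/4)*(-2)))/((-23)**2) = -8*(-3/5 - 1/2)/529 = -8*(-11/10)*(1/529) = (44/5)*(1/529) = 44/2645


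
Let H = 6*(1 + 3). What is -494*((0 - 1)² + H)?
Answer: -12350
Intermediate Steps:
H = 24 (H = 6*4 = 24)
-494*((0 - 1)² + H) = -494*((0 - 1)² + 24) = -494*((-1)² + 24) = -494*(1 + 24) = -494*25 = -12350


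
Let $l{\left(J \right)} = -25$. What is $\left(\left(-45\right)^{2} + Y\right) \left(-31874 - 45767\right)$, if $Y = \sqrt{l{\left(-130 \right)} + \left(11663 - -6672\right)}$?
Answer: $-157223025 - 77641 \sqrt{18310} \approx -1.6773 \cdot 10^{8}$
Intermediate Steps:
$Y = \sqrt{18310}$ ($Y = \sqrt{-25 + \left(11663 - -6672\right)} = \sqrt{-25 + \left(11663 + 6672\right)} = \sqrt{-25 + 18335} = \sqrt{18310} \approx 135.31$)
$\left(\left(-45\right)^{2} + Y\right) \left(-31874 - 45767\right) = \left(\left(-45\right)^{2} + \sqrt{18310}\right) \left(-31874 - 45767\right) = \left(2025 + \sqrt{18310}\right) \left(-77641\right) = -157223025 - 77641 \sqrt{18310}$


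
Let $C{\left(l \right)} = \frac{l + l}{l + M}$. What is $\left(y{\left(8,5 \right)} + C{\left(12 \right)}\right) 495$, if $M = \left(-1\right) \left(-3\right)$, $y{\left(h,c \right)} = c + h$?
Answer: $7227$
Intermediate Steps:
$M = 3$
$C{\left(l \right)} = \frac{2 l}{3 + l}$ ($C{\left(l \right)} = \frac{l + l}{l + 3} = \frac{2 l}{3 + l}$)
$\left(y{\left(8,5 \right)} + C{\left(12 \right)}\right) 495 = \left(\left(5 + 8\right) + 2 \cdot 12 \frac{1}{3 + 12}\right) 495 = \left(13 + 2 \cdot 12 \cdot \frac{1}{15}\right) 495 = \left(13 + \frac{8}{5}\right) 495 = \frac{73}{5} \cdot 495 = 7227$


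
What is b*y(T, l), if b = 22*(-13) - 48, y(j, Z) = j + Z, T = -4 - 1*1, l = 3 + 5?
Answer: -1002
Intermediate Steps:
l = 8
T = -5 (T = -4 - 1 = -5)
y(j, Z) = Z + j
b = -334 (b = -286 - 48 = -334)
b*y(T, l) = -334*(8 - 5) = -334*3 = -1002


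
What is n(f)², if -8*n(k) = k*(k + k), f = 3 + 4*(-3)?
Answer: 6561/16 ≈ 410.06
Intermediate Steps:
f = -9 (f = 3 - 12 = -9)
n(k) = -k²/4 (n(k) = -k*(k + k)/8 = -k*2*k/8 = -k²/4)
n(f)² = (-¼*(-9)²)² = (-¼*81)² = (-81/4)² = 6561/16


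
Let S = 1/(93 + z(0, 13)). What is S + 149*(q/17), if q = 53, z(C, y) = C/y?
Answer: 734438/1581 ≈ 464.54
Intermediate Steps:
S = 1/93 (S = 1/(93 + 0/13) = 1/(93 + 0*(1/13)) = 1/(93 + 0) = 1/93 ≈ 0.010753)
S + 149*(q/17) = 1/93 + 149*(53/17) = 1/93 + 7897/17 = 734438/1581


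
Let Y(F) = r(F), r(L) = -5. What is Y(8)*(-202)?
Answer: 1010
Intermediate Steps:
Y(F) = -5
Y(8)*(-202) = -5*(-202) = 1010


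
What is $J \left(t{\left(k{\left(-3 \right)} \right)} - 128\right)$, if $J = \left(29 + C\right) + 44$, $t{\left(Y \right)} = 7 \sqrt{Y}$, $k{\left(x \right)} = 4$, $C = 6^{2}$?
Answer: $-12426$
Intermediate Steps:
$C = 36$
$J = 109$ ($J = \left(29 + 36\right) + 44 = 65 + 44 = 109$)
$J \left(t{\left(k{\left(-3 \right)} \right)} - 128\right) = 109 \left(7 \sqrt{4} - 128\right) = 109 \left(7 \cdot 2 - 128\right) = 109 \left(14 - 128\right) = 109 \left(-114\right) = -12426$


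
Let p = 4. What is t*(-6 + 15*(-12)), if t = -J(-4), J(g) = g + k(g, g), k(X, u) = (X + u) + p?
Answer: -1488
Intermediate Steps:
k(X, u) = 4 + X + u (k(X, u) = (X + u) + 4 = 4 + X + u)
J(g) = 4 + 3*g (J(g) = g + (4 + g + g) = g + (4 + 2*g) = 4 + 3*g)
t = 8 (t = -(4 + 3*(-4)) = -(4 - 12) = -1*(-8) = 8)
t*(-6 + 15*(-12)) = 8*(-6 + 15*(-12)) = 8*(-6 - 180) = 8*(-186) = -1488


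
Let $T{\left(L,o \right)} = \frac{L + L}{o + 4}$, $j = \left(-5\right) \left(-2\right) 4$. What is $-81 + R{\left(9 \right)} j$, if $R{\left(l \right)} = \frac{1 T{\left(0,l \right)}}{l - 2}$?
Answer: $-81$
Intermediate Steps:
$j = 40$ ($j = 10 \cdot 4 = 40$)
$T{\left(L,o \right)} = \frac{2 L}{4 + o}$
$R{\left(l \right)} = 0$ ($R{\left(l \right)} = \frac{1 \cdot 2 \cdot 0 \frac{1}{4 + l}}{l - 2} = \frac{1 \cdot 0}{-2 + l} = \frac{0}{-2 + l} = 0$)
$-81 + R{\left(9 \right)} j = -81 + 0 \cdot 40 = -81 + 0 = -81$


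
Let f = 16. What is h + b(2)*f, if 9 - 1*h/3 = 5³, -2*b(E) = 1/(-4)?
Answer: -346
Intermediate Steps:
b(E) = ⅛ (b(E) = -½/(-4) = -½*(-¼) = ⅛)
h = -348 (h = 27 - 3*5³ = 27 - 3*125 = 27 - 375 = -348)
h + b(2)*f = -348 + (⅛)*16 = -348 + 2 = -346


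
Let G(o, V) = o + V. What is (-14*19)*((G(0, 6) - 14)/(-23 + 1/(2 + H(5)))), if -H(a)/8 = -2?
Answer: -5472/59 ≈ -92.746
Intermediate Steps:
H(a) = 16 (H(a) = -8*(-2) = 16)
G(o, V) = V + o
(-14*19)*((G(0, 6) - 14)/(-23 + 1/(2 + H(5)))) = (-14*19)*(((6 + 0) - 14)/(-23 + 1/(2 + 16))) = -266*(6 - 14)/(-23 + 1/18) = -(-2128)/(-23 + 1/18) = -(-2128)/(-413/18) = -(-2128)*(-18)/413 = -266*144/413 = -5472/59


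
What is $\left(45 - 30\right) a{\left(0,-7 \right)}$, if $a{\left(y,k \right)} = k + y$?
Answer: $-105$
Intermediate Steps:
$\left(45 - 30\right) a{\left(0,-7 \right)} = \left(45 - 30\right) \left(-7 + 0\right) = 15 \left(-7\right) = -105$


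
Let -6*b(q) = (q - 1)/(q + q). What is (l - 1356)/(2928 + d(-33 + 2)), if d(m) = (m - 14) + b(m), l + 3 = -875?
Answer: -207762/268111 ≈ -0.77491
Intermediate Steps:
l = -878 (l = -3 - 875 = -878)
b(q) = -(-1 + q)/(12*q) (b(q) = -(q - 1)/(6*(q + q)) = -(-1 + q)/(6*(2*q)) = -(-1 + q)*1/(2*q)/6 = -(-1 + q)/(12*q))
d(m) = -14 + m + (1 - m)/(12*m) (d(m) = (m - 14) + (1 - m)/(12*m) = (-14 + m) + (1 - m)/(12*m) = -14 + m + (1 - m)/(12*m))
(l - 1356)/(2928 + d(-33 + 2)) = (-878 - 1356)/(2928 + (-169/12 + (-33 + 2) + 1/(12*(-33 + 2)))) = -2234/(2928 + (-169/12 - 31 + (1/12)/(-31))) = -2234/(2928 + (-169/12 - 31 + (1/12)*(-1/31))) = -2234/(2928 + (-169/12 - 31 - 1/372)) = -2234/(2928 - 4193/93) = -2234/268111/93 = -2234*93/268111 = -207762/268111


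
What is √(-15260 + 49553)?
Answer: √34293 ≈ 185.18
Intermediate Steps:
√(-15260 + 49553) = √34293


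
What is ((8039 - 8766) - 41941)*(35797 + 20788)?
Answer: -2414368780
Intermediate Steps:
((8039 - 8766) - 41941)*(35797 + 20788) = (-727 - 41941)*56585 = -42668*56585 = -2414368780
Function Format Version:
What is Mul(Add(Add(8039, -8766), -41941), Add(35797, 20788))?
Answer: -2414368780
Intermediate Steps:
Mul(Add(Add(8039, -8766), -41941), Add(35797, 20788)) = Mul(Add(-727, -41941), 56585) = Mul(-42668, 56585) = -2414368780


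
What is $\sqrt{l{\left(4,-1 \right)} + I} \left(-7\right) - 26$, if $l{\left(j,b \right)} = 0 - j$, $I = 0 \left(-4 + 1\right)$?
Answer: $-26 - 14 i \approx -26.0 - 14.0 i$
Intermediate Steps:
$I = 0$ ($I = 0 \left(-3\right) = 0$)
$l{\left(j,b \right)} = - j$
$\sqrt{l{\left(4,-1 \right)} + I} \left(-7\right) - 26 = \sqrt{\left(-1\right) 4 + 0} \left(-7\right) - 26 = \sqrt{-4 + 0} \left(-7\right) - 26 = \sqrt{-4} \left(-7\right) - 26 = 2 i \left(-7\right) - 26 = - 14 i - 26 = -26 - 14 i$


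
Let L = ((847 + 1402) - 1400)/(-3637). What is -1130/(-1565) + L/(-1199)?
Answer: 985798175/1364918819 ≈ 0.72224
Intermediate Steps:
L = -849/3637 (L = (2249 - 1400)*(-1/3637) = 849*(-1/3637) = -849/3637 ≈ -0.23343)
-1130/(-1565) + L/(-1199) = -1130/(-1565) - 849/3637/(-1199) = -1130*(-1/1565) - 849/3637*(-1/1199) = 226/313 + 849/4360763 = 985798175/1364918819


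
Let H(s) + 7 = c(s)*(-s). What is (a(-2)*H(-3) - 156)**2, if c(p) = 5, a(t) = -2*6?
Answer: 63504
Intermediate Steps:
a(t) = -12
H(s) = -7 - 5*s (H(s) = -7 + 5*(-s) = -7 - 5*s)
(a(-2)*H(-3) - 156)**2 = (-12*(-7 - 5*(-3)) - 156)**2 = (-12*(-7 + 15) - 156)**2 = (-12*8 - 156)**2 = (-96 - 156)**2 = (-252)**2 = 63504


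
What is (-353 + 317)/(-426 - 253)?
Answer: 36/679 ≈ 0.053019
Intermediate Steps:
(-353 + 317)/(-426 - 253) = -36/(-679) = -36*(-1/679) = 36/679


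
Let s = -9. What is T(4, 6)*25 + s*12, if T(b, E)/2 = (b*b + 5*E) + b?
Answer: 2392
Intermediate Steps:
T(b, E) = 2*b + 2*b² + 10*E (T(b, E) = 2*((b*b + 5*E) + b) = 2*((b² + 5*E) + b) = 2*(b + b² + 5*E) = 2*b + 2*b² + 10*E)
T(4, 6)*25 + s*12 = (2*4 + 2*4² + 10*6)*25 - 9*12 = (8 + 2*16 + 60)*25 - 108 = (8 + 32 + 60)*25 - 108 = 100*25 - 108 = 2500 - 108 = 2392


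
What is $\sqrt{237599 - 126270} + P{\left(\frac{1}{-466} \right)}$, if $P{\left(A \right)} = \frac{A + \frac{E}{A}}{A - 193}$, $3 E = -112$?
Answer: $- \frac{24321469}{269817} + \sqrt{111329} \approx 243.52$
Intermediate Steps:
$E = - \frac{112}{3}$ ($E = \frac{1}{3} \left(-112\right) = - \frac{112}{3} \approx -37.333$)
$P{\left(A \right)} = \frac{A - \frac{112}{3 A}}{-193 + A}$ ($P{\left(A \right)} = \frac{A - \frac{112}{3 A}}{A - 193} = \frac{A - \frac{112}{3 A}}{-193 + A}$)
$\sqrt{237599 - 126270} + P{\left(\frac{1}{-466} \right)} = \sqrt{237599 - 126270} + \frac{- \frac{112}{3} + \left(\frac{1}{-466}\right)^{2}}{\frac{1}{-466} \left(-193 + \frac{1}{-466}\right)} = \sqrt{111329} + \frac{- \frac{112}{3} + \left(- \frac{1}{466}\right)^{2}}{\left(- \frac{1}{466}\right) \left(-193 - \frac{1}{466}\right)} = \sqrt{111329} - \frac{466 \left(- \frac{112}{3} + \frac{1}{217156}\right)}{- \frac{89939}{466}} = \sqrt{111329} - \left(- \frac{217156}{89939}\right) \left(- \frac{24321469}{651468}\right) = \sqrt{111329} - \frac{24321469}{269817} = - \frac{24321469}{269817} + \sqrt{111329}$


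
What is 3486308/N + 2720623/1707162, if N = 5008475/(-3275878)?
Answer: -219067472151521267/96070541550 ≈ -2.2803e+6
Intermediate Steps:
N = -5008475/3275878 (N = 5008475*(-1/3275878) = -5008475/3275878 ≈ -1.5289)
3486308/N + 2720623/1707162 = 3486308/(-5008475/3275878) + 2720623/1707162 = 3486308*(-3275878/5008475) + 2720623*(1/1707162) = -128322693016/56275 + 2720623/1707162 = -219067472151521267/96070541550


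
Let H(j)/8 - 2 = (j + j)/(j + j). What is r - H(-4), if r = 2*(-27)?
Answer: -78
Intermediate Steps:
H(j) = 24 (H(j) = 16 + 8*((j + j)/(j + j)) = 16 + 8*((2*j)/((2*j))) = 16 + 8*((2*j)*(1/(2*j))) = 16 + 8*1 = 16 + 8 = 24)
r = -54
r - H(-4) = -54 - 1*24 = -54 - 24 = -78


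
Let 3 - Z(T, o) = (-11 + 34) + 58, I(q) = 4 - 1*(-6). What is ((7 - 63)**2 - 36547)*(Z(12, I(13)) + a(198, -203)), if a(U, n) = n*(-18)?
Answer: -119477736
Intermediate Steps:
I(q) = 10 (I(q) = 4 + 6 = 10)
Z(T, o) = -78 (Z(T, o) = 3 - ((-11 + 34) + 58) = 3 - (23 + 58) = 3 - 1*81 = 3 - 81 = -78)
a(U, n) = -18*n
((7 - 63)**2 - 36547)*(Z(12, I(13)) + a(198, -203)) = ((7 - 63)**2 - 36547)*(-78 - 18*(-203)) = ((-56)**2 - 36547)*(-78 + 3654) = (3136 - 36547)*3576 = -33411*3576 = -119477736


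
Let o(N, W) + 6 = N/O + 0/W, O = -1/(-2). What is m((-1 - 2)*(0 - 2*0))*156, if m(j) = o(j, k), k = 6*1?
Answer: -936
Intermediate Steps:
O = 1/2 (O = -1*(-1/2) = 1/2 ≈ 0.50000)
k = 6
o(N, W) = -6 + 2*N (o(N, W) = -6 + (N/(1/2) + 0/W) = -6 + (N*2 + 0) = -6 + (2*N + 0) = -6 + 2*N)
m(j) = -6 + 2*j
m((-1 - 2)*(0 - 2*0))*156 = (-6 + 2*((-1 - 2)*(0 - 2*0)))*156 = (-6 + 2*(-3*(0 + 0)))*156 = (-6 + 2*(-3*0))*156 = (-6 + 2*0)*156 = (-6 + 0)*156 = -6*156 = -936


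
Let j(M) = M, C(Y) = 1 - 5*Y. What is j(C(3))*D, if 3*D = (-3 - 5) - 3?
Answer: 154/3 ≈ 51.333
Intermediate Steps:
D = -11/3 (D = ((-3 - 5) - 3)/3 = (-8 - 3)/3 = (1/3)*(-11) = -11/3 ≈ -3.6667)
j(C(3))*D = (1 - 5*3)*(-11/3) = (1 - 15)*(-11/3) = -14*(-11/3) = 154/3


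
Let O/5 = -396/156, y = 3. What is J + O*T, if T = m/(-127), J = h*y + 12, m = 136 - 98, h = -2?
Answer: 16176/1651 ≈ 9.7977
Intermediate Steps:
m = 38
O = -165/13 (O = 5*(-396/156) = 5*(-396*1/156) = 5*(-33/13) = -165/13 ≈ -12.692)
J = 6 (J = -2*3 + 12 = -6 + 12 = 6)
T = -38/127 (T = 38/(-127) = 38*(-1/127) = -38/127 ≈ -0.29921)
J + O*T = 6 - 165/13*(-38/127) = 6 + 6270/1651 = 16176/1651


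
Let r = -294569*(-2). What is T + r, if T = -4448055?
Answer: -3858917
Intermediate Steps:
r = 589138
T + r = -4448055 + 589138 = -3858917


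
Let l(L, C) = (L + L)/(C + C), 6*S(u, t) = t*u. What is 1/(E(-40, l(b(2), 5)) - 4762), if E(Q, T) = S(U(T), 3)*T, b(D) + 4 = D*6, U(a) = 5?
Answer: -1/4758 ≈ -0.00021017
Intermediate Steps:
b(D) = -4 + 6*D (b(D) = -4 + D*6 = -4 + 6*D)
S(u, t) = t*u/6 (S(u, t) = (t*u)/6 = t*u/6)
l(L, C) = L/C (l(L, C) = (2*L)/((2*C)) = (2*L)*(1/(2*C)) = L/C)
E(Q, T) = 5*T/2 (E(Q, T) = ((⅙)*3*5)*T = 5*T/2)
1/(E(-40, l(b(2), 5)) - 4762) = 1/(5*((-4 + 6*2)/5)/2 - 4762) = 1/(5*((-4 + 12)*(⅕))/2 - 4762) = 1/(5*(8*(⅕))/2 - 4762) = 1/((5/2)*(8/5) - 4762) = 1/(4 - 4762) = 1/(-4758) = -1/4758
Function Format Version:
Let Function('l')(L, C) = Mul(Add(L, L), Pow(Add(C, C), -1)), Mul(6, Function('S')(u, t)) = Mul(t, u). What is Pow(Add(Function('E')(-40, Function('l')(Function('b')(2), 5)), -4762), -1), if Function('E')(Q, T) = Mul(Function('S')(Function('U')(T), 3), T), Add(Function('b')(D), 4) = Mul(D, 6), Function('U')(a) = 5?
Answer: Rational(-1, 4758) ≈ -0.00021017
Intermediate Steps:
Function('b')(D) = Add(-4, Mul(6, D)) (Function('b')(D) = Add(-4, Mul(D, 6)) = Add(-4, Mul(6, D)))
Function('S')(u, t) = Mul(Rational(1, 6), t, u) (Function('S')(u, t) = Mul(Rational(1, 6), Mul(t, u)) = Mul(Rational(1, 6), t, u))
Function('l')(L, C) = Mul(L, Pow(C, -1)) (Function('l')(L, C) = Mul(Mul(2, L), Pow(Mul(2, C), -1)) = Mul(Mul(2, L), Mul(Rational(1, 2), Pow(C, -1))) = Mul(L, Pow(C, -1)))
Function('E')(Q, T) = Mul(Rational(5, 2), T) (Function('E')(Q, T) = Mul(Mul(Rational(1, 6), 3, 5), T) = Mul(Rational(5, 2), T))
Pow(Add(Function('E')(-40, Function('l')(Function('b')(2), 5)), -4762), -1) = Pow(Add(Mul(Rational(5, 2), Mul(Add(-4, Mul(6, 2)), Pow(5, -1))), -4762), -1) = Pow(Add(Mul(Rational(5, 2), Mul(Add(-4, 12), Rational(1, 5))), -4762), -1) = Pow(Add(Mul(Rational(5, 2), Mul(8, Rational(1, 5))), -4762), -1) = Pow(Add(Mul(Rational(5, 2), Rational(8, 5)), -4762), -1) = Pow(Add(4, -4762), -1) = Pow(-4758, -1) = Rational(-1, 4758)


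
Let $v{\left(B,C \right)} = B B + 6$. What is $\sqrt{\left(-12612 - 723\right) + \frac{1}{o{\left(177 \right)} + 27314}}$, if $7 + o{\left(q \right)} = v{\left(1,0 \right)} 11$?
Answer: $\frac{i \sqrt{2499923964594}}{13692} \approx 115.48 i$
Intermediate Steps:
$v{\left(B,C \right)} = 6 + B^{2}$ ($v{\left(B,C \right)} = B^{2} + 6 = 6 + B^{2}$)
$o{\left(q \right)} = 70$ ($o{\left(q \right)} = -7 + \left(6 + 1^{2}\right) 11 = -7 + \left(6 + 1\right) 11 = -7 + 7 \cdot 11 = -7 + 77 = 70$)
$\sqrt{\left(-12612 - 723\right) + \frac{1}{o{\left(177 \right)} + 27314}} = \sqrt{\left(-12612 - 723\right) + \frac{1}{70 + 27314}} = \sqrt{-13335 + \frac{1}{27384}} = \sqrt{- \frac{365165639}{27384}} = \frac{i \sqrt{2499923964594}}{13692}$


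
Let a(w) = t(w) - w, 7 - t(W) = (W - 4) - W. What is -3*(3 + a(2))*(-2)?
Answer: 72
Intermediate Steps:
t(W) = 11 (t(W) = 7 - ((W - 4) - W) = 7 - ((-4 + W) - W) = 7 - 1*(-4) = 7 + 4 = 11)
a(w) = 11 - w
-3*(3 + a(2))*(-2) = -3*(3 + (11 - 1*2))*(-2) = -3*(3 + (11 - 2))*(-2) = -3*(3 + 9)*(-2) = -3*12*(-2) = -36*(-2) = 72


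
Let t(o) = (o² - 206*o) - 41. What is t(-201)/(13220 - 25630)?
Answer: -40883/6205 ≈ -6.5887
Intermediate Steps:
t(o) = -41 + o² - 206*o
t(-201)/(13220 - 25630) = (-41 + (-201)² - 206*(-201))/(13220 - 25630) = (-41 + 40401 + 41406)/(-12410) = 81766*(-1/12410) = -40883/6205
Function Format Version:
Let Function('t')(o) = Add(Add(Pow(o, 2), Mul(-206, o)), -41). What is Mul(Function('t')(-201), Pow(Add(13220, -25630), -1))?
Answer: Rational(-40883, 6205) ≈ -6.5887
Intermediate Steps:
Function('t')(o) = Add(-41, Pow(o, 2), Mul(-206, o))
Mul(Function('t')(-201), Pow(Add(13220, -25630), -1)) = Mul(Add(-41, Pow(-201, 2), Mul(-206, -201)), Pow(Add(13220, -25630), -1)) = Mul(Add(-41, 40401, 41406), Pow(-12410, -1)) = Mul(81766, Rational(-1, 12410)) = Rational(-40883, 6205)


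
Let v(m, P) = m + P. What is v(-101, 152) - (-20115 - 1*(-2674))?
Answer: 17492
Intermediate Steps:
v(m, P) = P + m
v(-101, 152) - (-20115 - 1*(-2674)) = (152 - 101) - (-20115 - 1*(-2674)) = 51 - (-20115 + 2674) = 51 - 1*(-17441) = 51 + 17441 = 17492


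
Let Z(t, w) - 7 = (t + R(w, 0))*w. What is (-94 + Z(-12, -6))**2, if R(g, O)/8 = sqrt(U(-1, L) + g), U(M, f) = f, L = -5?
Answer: -25119 + 1440*I*sqrt(11) ≈ -25119.0 + 4775.9*I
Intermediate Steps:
R(g, O) = 8*sqrt(-5 + g)
Z(t, w) = 7 + w*(t + 8*sqrt(-5 + w)) (Z(t, w) = 7 + (t + 8*sqrt(-5 + w))*w = 7 + w*(t + 8*sqrt(-5 + w)))
(-94 + Z(-12, -6))**2 = (-94 + (7 - 12*(-6) + 8*(-6)*sqrt(-5 - 6)))**2 = (-94 + (7 + 72 + 8*(-6)*sqrt(-11)))**2 = (-94 + (7 + 72 + 8*(-6)*(I*sqrt(11))))**2 = (-94 + (7 + 72 - 48*I*sqrt(11)))**2 = (-94 + (79 - 48*I*sqrt(11)))**2 = (-15 - 48*I*sqrt(11))**2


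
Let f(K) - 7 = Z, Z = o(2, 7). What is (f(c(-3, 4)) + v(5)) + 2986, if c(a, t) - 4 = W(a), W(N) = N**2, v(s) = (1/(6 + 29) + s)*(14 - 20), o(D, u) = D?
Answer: 103769/35 ≈ 2964.8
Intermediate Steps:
v(s) = -6/35 - 6*s (v(s) = (1/35 + s)*(-6) = -6/35 - 6*s)
c(a, t) = 4 + a**2
Z = 2
f(K) = 9 (f(K) = 7 + 2 = 9)
(f(c(-3, 4)) + v(5)) + 2986 = (9 + (-6/35 - 6*5)) + 2986 = (9 + (-6/35 - 30)) + 2986 = (9 - 1056/35) + 2986 = -741/35 + 2986 = 103769/35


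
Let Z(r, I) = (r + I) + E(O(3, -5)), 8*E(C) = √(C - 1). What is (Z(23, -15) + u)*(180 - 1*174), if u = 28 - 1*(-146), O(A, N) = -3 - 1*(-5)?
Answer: 4371/4 ≈ 1092.8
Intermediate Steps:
O(A, N) = 2 (O(A, N) = -3 + 5 = 2)
E(C) = √(-1 + C)/8 (E(C) = √(C - 1)/8 = √(-1 + C)/8)
Z(r, I) = ⅛ + I + r (Z(r, I) = (r + I) + √(-1 + 2)/8 = (I + r) + √1/8 = (I + r) + (⅛)*1 = (I + r) + ⅛ = ⅛ + I + r)
u = 174 (u = 28 + 146 = 174)
(Z(23, -15) + u)*(180 - 1*174) = ((⅛ - 15 + 23) + 174)*(180 - 1*174) = (65/8 + 174)*(180 - 174) = (1457/8)*6 = 4371/4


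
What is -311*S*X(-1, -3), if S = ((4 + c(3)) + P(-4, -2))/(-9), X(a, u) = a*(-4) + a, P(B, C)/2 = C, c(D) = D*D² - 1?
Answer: 8086/3 ≈ 2695.3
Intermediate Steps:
c(D) = -1 + D³ (c(D) = D³ - 1 = -1 + D³)
P(B, C) = 2*C
X(a, u) = -3*a (X(a, u) = -4*a + a = -3*a)
S = -26/9 (S = ((4 + (-1 + 3³)) + 2*(-2))/(-9) = ((4 + (-1 + 27)) - 4)*(-⅑) = ((4 + 26) - 4)*(-⅑) = (30 - 4)*(-⅑) = 26*(-⅑) = -26/9 ≈ -2.8889)
-311*S*X(-1, -3) = -(-8086)*(-3*(-1))/9 = -(-8086)*3/9 = -311*(-26/3) = 8086/3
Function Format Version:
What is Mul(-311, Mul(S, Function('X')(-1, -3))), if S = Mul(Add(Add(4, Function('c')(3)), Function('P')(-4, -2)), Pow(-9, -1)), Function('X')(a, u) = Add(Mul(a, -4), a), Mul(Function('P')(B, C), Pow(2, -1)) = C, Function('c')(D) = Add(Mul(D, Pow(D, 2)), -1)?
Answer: Rational(8086, 3) ≈ 2695.3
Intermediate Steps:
Function('c')(D) = Add(-1, Pow(D, 3)) (Function('c')(D) = Add(Pow(D, 3), -1) = Add(-1, Pow(D, 3)))
Function('P')(B, C) = Mul(2, C)
Function('X')(a, u) = Mul(-3, a) (Function('X')(a, u) = Add(Mul(-4, a), a) = Mul(-3, a))
S = Rational(-26, 9) (S = Mul(Add(Add(4, Add(-1, Pow(3, 3))), Mul(2, -2)), Pow(-9, -1)) = Mul(Add(Add(4, Add(-1, 27)), -4), Rational(-1, 9)) = Mul(Add(Add(4, 26), -4), Rational(-1, 9)) = Mul(Add(30, -4), Rational(-1, 9)) = Mul(26, Rational(-1, 9)) = Rational(-26, 9) ≈ -2.8889)
Mul(-311, Mul(S, Function('X')(-1, -3))) = Mul(-311, Mul(Rational(-26, 9), Mul(-3, -1))) = Mul(-311, Mul(Rational(-26, 9), 3)) = Mul(-311, Rational(-26, 3)) = Rational(8086, 3)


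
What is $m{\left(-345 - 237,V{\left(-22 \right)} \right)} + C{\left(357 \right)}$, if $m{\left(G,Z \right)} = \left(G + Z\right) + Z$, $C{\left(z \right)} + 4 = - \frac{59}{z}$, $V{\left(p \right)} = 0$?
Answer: $- \frac{209261}{357} \approx -586.17$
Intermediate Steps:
$C{\left(z \right)} = -4 - \frac{59}{z}$
$m{\left(G,Z \right)} = G + 2 Z$
$m{\left(-345 - 237,V{\left(-22 \right)} \right)} + C{\left(357 \right)} = \left(\left(-345 - 237\right) + 2 \cdot 0\right) - \left(4 + \frac{59}{357}\right) = \left(\left(-345 - 237\right) + 0\right) - \frac{1487}{357} = \left(-582 + 0\right) - \frac{1487}{357} = -582 - \frac{1487}{357} = - \frac{209261}{357}$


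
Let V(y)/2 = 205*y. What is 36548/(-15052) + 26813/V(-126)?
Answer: -572914739/194396580 ≈ -2.9471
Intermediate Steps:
V(y) = 410*y (V(y) = 2*(205*y) = 410*y)
36548/(-15052) + 26813/V(-126) = 36548/(-15052) + 26813/((410*(-126))) = 36548*(-1/15052) + 26813/(-51660) = -9137/3763 + 26813*(-1/51660) = -9137/3763 - 26813/51660 = -572914739/194396580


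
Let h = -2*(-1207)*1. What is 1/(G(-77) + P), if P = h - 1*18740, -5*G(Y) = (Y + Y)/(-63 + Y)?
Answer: -50/816311 ≈ -6.1251e-5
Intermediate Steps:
h = 2414 (h = 2414*1 = 2414)
G(Y) = -2*Y/(5*(-63 + Y)) (G(Y) = -(Y + Y)/(5*(-63 + Y)) = -2*Y/(5*(-63 + Y)))
P = -16326 (P = 2414 - 1*18740 = 2414 - 18740 = -16326)
1/(G(-77) + P) = 1/(-2*(-77)/(-315 + 5*(-77)) - 16326) = 1/(-2*(-77)/(-315 - 385) - 16326) = 1/(-2*(-77)/(-700) - 16326) = 1/(-2*(-77)*(-1/700) - 16326) = 1/(-11/50 - 16326) = 1/(-816311/50) = -50/816311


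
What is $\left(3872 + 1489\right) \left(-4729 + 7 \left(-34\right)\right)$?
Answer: $-26628087$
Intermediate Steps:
$\left(3872 + 1489\right) \left(-4729 + 7 \left(-34\right)\right) = 5361 \left(-4729 - 238\right) = 5361 \left(-4967\right) = -26628087$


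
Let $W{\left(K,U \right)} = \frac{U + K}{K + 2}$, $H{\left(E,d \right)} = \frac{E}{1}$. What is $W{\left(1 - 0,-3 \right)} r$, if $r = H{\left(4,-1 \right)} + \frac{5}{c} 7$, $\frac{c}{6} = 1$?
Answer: $- \frac{59}{9} \approx -6.5556$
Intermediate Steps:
$c = 6$ ($c = 6 \cdot 1 = 6$)
$H{\left(E,d \right)} = E$ ($H{\left(E,d \right)} = E 1 = E$)
$W{\left(K,U \right)} = \frac{K + U}{2 + K}$
$r = \frac{59}{6}$ ($r = 4 + \frac{5}{6} \cdot 7 = 4 + \frac{35}{6} = \frac{59}{6} \approx 9.8333$)
$W{\left(1 - 0,-3 \right)} r = \frac{\left(1 - 0\right) - 3}{2 + \left(1 - 0\right)} \frac{59}{6} = \frac{\left(1 + 0\right) - 3}{2 + \left(1 + 0\right)} \frac{59}{6} = \frac{1 - 3}{2 + 1} \cdot \frac{59}{6} = \frac{1}{3} \left(-2\right) \frac{59}{6} = \left(- \frac{2}{3}\right) \frac{59}{6} = - \frac{59}{9}$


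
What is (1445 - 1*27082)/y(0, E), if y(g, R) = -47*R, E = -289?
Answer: -25637/13583 ≈ -1.8874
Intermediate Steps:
(1445 - 1*27082)/y(0, E) = (1445 - 1*27082)/((-47*(-289))) = (1445 - 27082)/13583 = -25637*1/13583 = -25637/13583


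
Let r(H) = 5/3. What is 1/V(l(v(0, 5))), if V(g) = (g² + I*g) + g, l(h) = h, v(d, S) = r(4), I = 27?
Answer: 9/445 ≈ 0.020225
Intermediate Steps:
r(H) = 5/3 (r(H) = 5*(⅓) = 5/3)
v(d, S) = 5/3
V(g) = g² + 28*g (V(g) = (g² + 27*g) + g = g² + 28*g)
1/V(l(v(0, 5))) = 1/(5*(28 + 5/3)/3) = 1/((5/3)*(89/3)) = 1/(445/9) = 9/445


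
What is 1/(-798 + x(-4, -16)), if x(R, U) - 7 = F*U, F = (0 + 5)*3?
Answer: -1/1031 ≈ -0.00096993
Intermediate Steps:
F = 15 (F = 5*3 = 15)
x(R, U) = 7 + 15*U
1/(-798 + x(-4, -16)) = 1/(-798 + (7 + 15*(-16))) = 1/(-798 + (7 - 240)) = 1/(-798 - 233) = 1/(-1031) = -1/1031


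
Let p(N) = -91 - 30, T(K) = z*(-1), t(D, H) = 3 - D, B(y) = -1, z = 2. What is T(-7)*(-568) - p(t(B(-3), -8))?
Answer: 1257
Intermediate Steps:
T(K) = -2 (T(K) = 2*(-1) = -2)
p(N) = -121
T(-7)*(-568) - p(t(B(-3), -8)) = -2*(-568) - 1*(-121) = 1136 + 121 = 1257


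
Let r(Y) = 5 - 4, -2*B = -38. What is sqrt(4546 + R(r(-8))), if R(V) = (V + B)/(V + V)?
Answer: 2*sqrt(1139) ≈ 67.498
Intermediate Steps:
B = 19 (B = -1/2*(-38) = 19)
r(Y) = 1
R(V) = (19 + V)/(2*V) (R(V) = (V + 19)/(V + V) = (19 + V)/((2*V)) = (19 + V)*(1/(2*V)) = (19 + V)/(2*V))
sqrt(4546 + R(r(-8))) = sqrt(4546 + (1/2)*(19 + 1)/1) = sqrt(4546 + (1/2)*1*20) = sqrt(4546 + 10) = sqrt(4556) = 2*sqrt(1139)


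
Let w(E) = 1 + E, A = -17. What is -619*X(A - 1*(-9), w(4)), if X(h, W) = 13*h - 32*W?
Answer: 163416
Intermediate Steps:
X(h, W) = -32*W + 13*h
-619*X(A - 1*(-9), w(4)) = -619*(-32*(1 + 4) + 13*(-17 - 1*(-9))) = -619*(-32*5 + 13*(-17 + 9)) = -619*(-160 + 13*(-8)) = -619*(-160 - 104) = -619*(-264) = 163416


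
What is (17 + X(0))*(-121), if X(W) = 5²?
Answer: -5082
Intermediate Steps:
X(W) = 25
(17 + X(0))*(-121) = (17 + 25)*(-121) = 42*(-121) = -5082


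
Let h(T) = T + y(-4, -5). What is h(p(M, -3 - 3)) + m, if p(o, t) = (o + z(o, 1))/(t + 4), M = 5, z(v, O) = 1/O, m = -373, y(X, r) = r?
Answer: -381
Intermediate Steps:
p(o, t) = (1 + o)/(4 + t) (p(o, t) = (o + 1/1)/(t + 4) = (o + 1)/(4 + t) = (1 + o)/(4 + t))
h(T) = -5 + T (h(T) = T - 5 = -5 + T)
h(p(M, -3 - 3)) + m = (-5 + (1 + 5)/(4 + (-3 - 3))) - 373 = (-5 + 6/(4 - 6)) - 373 = (-5 + 6/(-2)) - 373 = (-5 - ½*6) - 373 = (-5 - 3) - 373 = -8 - 373 = -381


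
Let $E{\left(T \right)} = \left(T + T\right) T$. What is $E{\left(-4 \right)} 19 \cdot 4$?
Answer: $2432$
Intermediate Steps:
$E{\left(T \right)} = 2 T^{2}$ ($E{\left(T \right)} = 2 T T = 2 T^{2}$)
$E{\left(-4 \right)} 19 \cdot 4 = 2 \left(-4\right)^{2} \cdot 19 \cdot 4 = 2 \cdot 16 \cdot 19 \cdot 4 = 32 \cdot 19 \cdot 4 = 608 \cdot 4 = 2432$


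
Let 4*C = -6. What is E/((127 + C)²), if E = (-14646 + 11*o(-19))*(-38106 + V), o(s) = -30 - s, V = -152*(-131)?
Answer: 1074683192/63001 ≈ 17058.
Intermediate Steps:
V = 19912
C = -3/2 (C = (¼)*(-6) = -3/2 ≈ -1.5000)
E = 268670798 (E = (-14646 + 11*(-30 - 1*(-19)))*(-38106 + 19912) = (-14646 + 11*(-30 + 19))*(-18194) = (-14646 + 11*(-11))*(-18194) = (-14646 - 121)*(-18194) = -14767*(-18194) = 268670798)
E/((127 + C)²) = 268670798/((127 - 3/2)²) = 268670798/((251/2)²) = 268670798/(63001/4) = 268670798*(4/63001) = 1074683192/63001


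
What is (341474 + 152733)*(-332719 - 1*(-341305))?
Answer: 4243261302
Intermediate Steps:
(341474 + 152733)*(-332719 - 1*(-341305)) = 494207*(-332719 + 341305) = 494207*8586 = 4243261302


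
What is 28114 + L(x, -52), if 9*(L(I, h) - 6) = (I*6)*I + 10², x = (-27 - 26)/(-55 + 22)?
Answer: 91909958/3267 ≈ 28133.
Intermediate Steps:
x = 53/33 (x = -53/(-33) = -53*(-1/33) = 53/33 ≈ 1.6061)
L(I, h) = 154/9 + 2*I²/3 (L(I, h) = 6 + ((I*6)*I + 10²)/9 = 6 + ((6*I)*I + 100)/9 = 6 + (6*I² + 100)/9 = 6 + (100 + 6*I²)/9 = 6 + (100/9 + 2*I²/3) = 154/9 + 2*I²/3)
28114 + L(x, -52) = 28114 + (154/9 + 2*(53/33)²/3) = 28114 + (154/9 + (⅔)*(2809/1089)) = 28114 + (154/9 + 5618/3267) = 28114 + 61520/3267 = 91909958/3267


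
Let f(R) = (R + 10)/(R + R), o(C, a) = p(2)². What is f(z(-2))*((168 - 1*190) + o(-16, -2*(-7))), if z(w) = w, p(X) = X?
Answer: 36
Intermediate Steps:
o(C, a) = 4 (o(C, a) = 2² = 4)
f(R) = (10 + R)/(2*R) (f(R) = (10 + R)/((2*R)) = (10 + R)*(1/(2*R)) = (10 + R)/(2*R))
f(z(-2))*((168 - 1*190) + o(-16, -2*(-7))) = ((½)*(10 - 2)/(-2))*((168 - 1*190) + 4) = ((½)*(-½)*8)*((168 - 190) + 4) = -2*(-22 + 4) = -2*(-18) = 36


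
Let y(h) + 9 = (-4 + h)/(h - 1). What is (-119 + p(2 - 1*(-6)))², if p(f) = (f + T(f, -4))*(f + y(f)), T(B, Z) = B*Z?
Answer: 579121/49 ≈ 11819.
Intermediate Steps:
y(h) = -9 + (-4 + h)/(-1 + h) (y(h) = -9 + (-4 + h)/(h - 1) = -9 + (-4 + h)/(-1 + h))
p(f) = -3*f*(f + (5 - 8*f)/(-1 + f)) (p(f) = (f + f*(-4))*(f + (5 - 8*f)/(-1 + f)) = (f - 4*f)*(f + (5 - 8*f)/(-1 + f)) = (-3*f)*(f + (5 - 8*f)/(-1 + f)) = -3*f*(f + (5 - 8*f)/(-1 + f)))
(-119 + p(2 - 1*(-6)))² = (-119 + 3*(2 - 1*(-6))*(-5 - (2 - 1*(-6))² + 9*(2 - 1*(-6)))/(-1 + (2 - 1*(-6))))² = (-119 + 3*(2 + 6)*(-5 - (2 + 6)² + 9*(2 + 6))/(-1 + (2 + 6)))² = (-119 + 3*8*(-5 - 1*8² + 9*8)/(-1 + 8))² = (-119 + 3*8*(-5 - 1*64 + 72)/7)² = (-119 + 3*8*(⅐)*(-5 - 64 + 72))² = (-119 + 3*8*(⅐)*3)² = (-119 + 72/7)² = (-761/7)² = 579121/49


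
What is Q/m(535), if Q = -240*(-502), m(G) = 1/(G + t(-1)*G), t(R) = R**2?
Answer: 128913600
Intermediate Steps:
m(G) = 1/(2*G) (m(G) = 1/(G + (-1)**2*G) = 1/(G + 1*G) = 1/(G + G) = 1/(2*G))
Q = 120480
Q/m(535) = 120480/(((1/2)/535)) = 120480/(((1/2)*(1/535))) = 120480/(1/1070) = 120480*1070 = 128913600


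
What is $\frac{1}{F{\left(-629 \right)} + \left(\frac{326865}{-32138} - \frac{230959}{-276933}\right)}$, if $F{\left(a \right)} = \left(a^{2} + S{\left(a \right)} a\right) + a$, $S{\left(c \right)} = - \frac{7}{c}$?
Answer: $\frac{8900072754}{3515490141049067} \approx 2.5317 \cdot 10^{-6}$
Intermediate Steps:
$F{\left(a \right)} = -7 + a + a^{2}$ ($F{\left(a \right)} = \left(a^{2} + - \frac{7}{a} a\right) + a = \left(a^{2} - 7\right) + a = \left(-7 + a^{2}\right) + a = -7 + a + a^{2}$)
$\frac{1}{F{\left(-629 \right)} + \left(\frac{326865}{-32138} - \frac{230959}{-276933}\right)} = \frac{1}{\left(-7 - 629 \left(1 - 629\right)\right) + \left(\frac{326865}{-32138} - \frac{230959}{-276933}\right)} = \frac{1}{\left(-7 - -395012\right) + \left(326865 \left(- \frac{1}{32138}\right) - - \frac{230959}{276933}\right)} = \frac{1}{\left(-7 + 395012\right) + \left(- \frac{326865}{32138} + \frac{230959}{276933}\right)} = \frac{1}{395005 - \frac{83097144703}{8900072754}} = \frac{1}{\frac{3515490141049067}{8900072754}} = \frac{8900072754}{3515490141049067}$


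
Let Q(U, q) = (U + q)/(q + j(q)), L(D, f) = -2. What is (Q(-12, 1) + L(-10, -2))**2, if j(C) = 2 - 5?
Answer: 49/4 ≈ 12.250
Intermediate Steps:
j(C) = -3
Q(U, q) = (U + q)/(-3 + q) (Q(U, q) = (U + q)/(q - 3) = (U + q)/(-3 + q))
(Q(-12, 1) + L(-10, -2))**2 = ((-12 + 1)/(-3 + 1) - 2)**2 = (-11/(-2) - 2)**2 = (-1/2*(-11) - 2)**2 = (11/2 - 2)**2 = (7/2)**2 = 49/4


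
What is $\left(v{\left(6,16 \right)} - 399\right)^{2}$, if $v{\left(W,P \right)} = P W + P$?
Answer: $82369$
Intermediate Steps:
$v{\left(W,P \right)} = P + P W$
$\left(v{\left(6,16 \right)} - 399\right)^{2} = \left(16 \left(1 + 6\right) - 399\right)^{2} = \left(16 \cdot 7 - 399\right)^{2} = \left(112 - 399\right)^{2} = \left(-287\right)^{2} = 82369$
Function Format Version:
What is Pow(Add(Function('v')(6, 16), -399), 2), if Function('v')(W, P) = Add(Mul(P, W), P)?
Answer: 82369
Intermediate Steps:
Function('v')(W, P) = Add(P, Mul(P, W))
Pow(Add(Function('v')(6, 16), -399), 2) = Pow(Add(Mul(16, Add(1, 6)), -399), 2) = Pow(Add(Mul(16, 7), -399), 2) = Pow(Add(112, -399), 2) = Pow(-287, 2) = 82369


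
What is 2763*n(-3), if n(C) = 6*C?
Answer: -49734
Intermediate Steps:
2763*n(-3) = 2763*(6*(-3)) = 2763*(-18) = -49734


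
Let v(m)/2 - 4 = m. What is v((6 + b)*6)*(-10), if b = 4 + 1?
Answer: -1400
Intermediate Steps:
b = 5
v(m) = 8 + 2*m
v((6 + b)*6)*(-10) = (8 + 2*((6 + 5)*6))*(-10) = (8 + 2*(11*6))*(-10) = (8 + 2*66)*(-10) = (8 + 132)*(-10) = 140*(-10) = -1400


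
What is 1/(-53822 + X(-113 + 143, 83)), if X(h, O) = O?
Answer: -1/53739 ≈ -1.8608e-5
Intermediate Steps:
1/(-53822 + X(-113 + 143, 83)) = 1/(-53822 + 83) = 1/(-53739) = -1/53739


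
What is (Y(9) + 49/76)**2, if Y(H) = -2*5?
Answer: 505521/5776 ≈ 87.521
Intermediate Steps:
Y(H) = -10
(Y(9) + 49/76)**2 = (-10 + 49/76)**2 = (-711/76)**2 = 505521/5776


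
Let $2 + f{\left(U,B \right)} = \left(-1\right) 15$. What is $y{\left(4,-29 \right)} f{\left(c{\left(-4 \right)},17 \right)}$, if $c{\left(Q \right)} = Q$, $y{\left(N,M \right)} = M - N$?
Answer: $561$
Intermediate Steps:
$f{\left(U,B \right)} = -17$ ($f{\left(U,B \right)} = -2 - 15 = -17$)
$y{\left(4,-29 \right)} f{\left(c{\left(-4 \right)},17 \right)} = \left(-29 - 4\right) \left(-17\right) = \left(-33\right) \left(-17\right) = 561$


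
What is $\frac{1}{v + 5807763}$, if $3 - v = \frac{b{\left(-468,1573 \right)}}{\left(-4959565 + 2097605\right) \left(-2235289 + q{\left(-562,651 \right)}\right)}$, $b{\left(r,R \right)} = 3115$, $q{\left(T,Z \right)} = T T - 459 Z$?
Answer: $\frac{1269710843568}{7374183467105548465} \approx 1.7218 \cdot 10^{-7}$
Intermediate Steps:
$q{\left(T,Z \right)} = T^{2} - 459 Z$
$v = \frac{3809132530081}{1269710843568}$ ($v = 3 - \frac{3115}{\left(-4959565 + 2097605\right) \left(-2235289 + \left(\left(-562\right)^{2} - 298809\right)\right)} = 3 - \frac{3115}{\left(-2861960\right) \left(-2235289 + \left(315844 - 298809\right)\right)} = 3 - \frac{3115}{\left(-2861960\right) \left(-2235289 + 17035\right)} = 3 - \frac{3115}{\left(-2861960\right) \left(-2218254\right)} = 3 - \frac{3115}{6348554217840} = 3 - 3115 \cdot \frac{1}{6348554217840} = 3 - \frac{623}{1269710843568} = \frac{3809132530081}{1269710843568} \approx 3.0$)
$\frac{1}{v + 5807763} = \frac{1}{\frac{3809132530081}{1269710843568} + 5807763} = \frac{1}{\frac{7374183467105548465}{1269710843568}} = \frac{1269710843568}{7374183467105548465}$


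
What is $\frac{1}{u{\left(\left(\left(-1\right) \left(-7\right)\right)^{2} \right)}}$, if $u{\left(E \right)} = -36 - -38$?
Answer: $\frac{1}{2} \approx 0.5$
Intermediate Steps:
$u{\left(E \right)} = 2$ ($u{\left(E \right)} = -36 + 38 = 2$)
$\frac{1}{u{\left(\left(\left(-1\right) \left(-7\right)\right)^{2} \right)}} = \frac{1}{2}$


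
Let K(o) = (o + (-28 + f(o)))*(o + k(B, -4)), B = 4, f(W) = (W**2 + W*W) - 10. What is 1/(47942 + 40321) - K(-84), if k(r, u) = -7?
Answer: 112366742671/88263 ≈ 1.2731e+6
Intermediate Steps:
f(W) = -10 + 2*W**2 (f(W) = (W**2 + W**2) - 10 = 2*W**2 - 10 = -10 + 2*W**2)
K(o) = (-7 + o)*(-38 + o + 2*o**2) (K(o) = (o + (-28 + (-10 + 2*o**2)))*(o - 7) = (o + (-38 + 2*o**2))*(-7 + o) = (-38 + o + 2*o**2)*(-7 + o) = (-7 + o)*(-38 + o + 2*o**2))
1/(47942 + 40321) - K(-84) = 1/(47942 + 40321) - (266 - 45*(-84) - 13*(-84)**2 + 2*(-84)**3) = 1/88263 - (266 + 3780 - 13*7056 + 2*(-592704)) = 1/88263 - (266 + 3780 - 91728 - 1185408) = 1/88263 - 1*(-1273090) = 1/88263 + 1273090 = 112366742671/88263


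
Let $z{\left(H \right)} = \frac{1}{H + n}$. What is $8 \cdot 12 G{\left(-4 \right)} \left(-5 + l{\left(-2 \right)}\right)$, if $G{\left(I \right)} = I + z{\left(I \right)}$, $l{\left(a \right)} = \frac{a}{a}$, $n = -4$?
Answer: $1584$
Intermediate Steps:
$l{\left(a \right)} = 1$
$z{\left(H \right)} = \frac{1}{-4 + H}$ ($z{\left(H \right)} = \frac{1}{H - 4} = \frac{1}{-4 + H}$)
$G{\left(I \right)} = I + \frac{1}{-4 + I}$
$8 \cdot 12 G{\left(-4 \right)} \left(-5 + l{\left(-2 \right)}\right) = 8 \cdot 12 \frac{1 - 4 \left(-4 - 4\right)}{-4 - 4} \left(-5 + 1\right) = 96 \frac{1 - -32}{-8} \left(-4\right) = 96 - \frac{1 + 32}{8} \left(-4\right) = 96 \left(- \frac{1}{8}\right) 33 \left(-4\right) = 96 \left(\left(- \frac{33}{8}\right) \left(-4\right)\right) = 96 \cdot \frac{33}{2} = 1584$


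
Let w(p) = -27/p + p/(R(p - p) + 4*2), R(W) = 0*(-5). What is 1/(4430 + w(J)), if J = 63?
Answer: 56/248497 ≈ 0.00022535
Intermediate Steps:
R(W) = 0
w(p) = -27/p + p/8 (w(p) = -27/p + p/(0 + 4*2) = -27/p + p/(0 + 8) = -27/p + p/8)
1/(4430 + w(J)) = 1/(4430 + (-27/63 + (1/8)*63)) = 1/(4430 + (-27*1/63 + 63/8)) = 1/(4430 + (-3/7 + 63/8)) = 1/(4430 + 417/56) = 1/(248497/56) = 56/248497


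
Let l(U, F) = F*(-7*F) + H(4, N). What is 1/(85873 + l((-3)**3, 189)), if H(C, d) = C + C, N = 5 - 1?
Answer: -1/164166 ≈ -6.0914e-6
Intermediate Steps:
N = 4
H(C, d) = 2*C
l(U, F) = 8 - 7*F**2 (l(U, F) = F*(-7*F) + 2*4 = -7*F**2 + 8 = 8 - 7*F**2)
1/(85873 + l((-3)**3, 189)) = 1/(85873 + (8 - 7*189**2)) = 1/(85873 + (8 - 7*35721)) = 1/(85873 + (8 - 250047)) = 1/(85873 - 250039) = 1/(-164166) = -1/164166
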